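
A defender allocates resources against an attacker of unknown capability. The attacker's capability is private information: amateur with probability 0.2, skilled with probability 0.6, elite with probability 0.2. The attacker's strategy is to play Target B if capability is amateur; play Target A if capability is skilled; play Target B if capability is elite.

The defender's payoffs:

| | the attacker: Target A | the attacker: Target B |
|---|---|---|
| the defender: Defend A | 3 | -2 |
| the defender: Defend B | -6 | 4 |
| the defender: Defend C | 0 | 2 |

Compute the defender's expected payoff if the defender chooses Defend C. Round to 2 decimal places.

0.80

Take the expectation over the attacker's capability, weighting each type's action by its prior probability.
E[Defend C] = 0.2·2 + 0.6·0 + 0.2·2 = 0.4 + 0 + 0.4 = 0.8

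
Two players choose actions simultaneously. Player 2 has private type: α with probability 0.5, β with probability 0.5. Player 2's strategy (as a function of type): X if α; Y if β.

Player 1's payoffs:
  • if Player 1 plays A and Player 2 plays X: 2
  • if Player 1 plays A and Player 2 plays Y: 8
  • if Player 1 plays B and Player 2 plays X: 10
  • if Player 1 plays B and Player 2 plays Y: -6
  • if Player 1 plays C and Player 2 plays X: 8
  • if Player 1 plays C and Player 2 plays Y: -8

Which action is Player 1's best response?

A

E[A] = 0.5·(2) + 0.5·(8) = 5
E[B] = 0.5·(10) + 0.5·(-6) = 2
E[C] = 0.5·(8) + 0.5·(-8) = 0
Best response: A (5 is the largest).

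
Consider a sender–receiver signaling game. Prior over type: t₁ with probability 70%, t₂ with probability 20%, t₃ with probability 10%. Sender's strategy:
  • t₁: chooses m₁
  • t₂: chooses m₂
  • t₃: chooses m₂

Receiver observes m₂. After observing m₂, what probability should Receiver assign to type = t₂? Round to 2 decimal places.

0.67

P(m₂) = 0.7·0 + 0.2·1 + 0.1·1 = 0.3
P(t₂ | m₂) = (0.2·1) / 0.3 = 0.2 / 0.3 = 0.666667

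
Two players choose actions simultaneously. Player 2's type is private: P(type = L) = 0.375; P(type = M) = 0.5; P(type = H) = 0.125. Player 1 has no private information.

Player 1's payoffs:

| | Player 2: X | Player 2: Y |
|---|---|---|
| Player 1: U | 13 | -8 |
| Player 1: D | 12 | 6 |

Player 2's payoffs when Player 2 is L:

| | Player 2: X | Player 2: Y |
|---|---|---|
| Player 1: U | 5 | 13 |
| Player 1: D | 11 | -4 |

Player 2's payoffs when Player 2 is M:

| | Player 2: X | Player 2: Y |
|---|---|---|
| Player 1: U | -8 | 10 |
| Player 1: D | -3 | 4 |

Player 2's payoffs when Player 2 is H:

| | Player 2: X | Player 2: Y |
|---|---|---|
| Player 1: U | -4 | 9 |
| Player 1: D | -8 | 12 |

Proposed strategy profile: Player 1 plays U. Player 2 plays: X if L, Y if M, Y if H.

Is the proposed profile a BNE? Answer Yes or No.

No

A profile is a BNE iff every type of every player is best-responding given beliefs about the other side.
Player 1 plays U: E[U] = 0.375·(13) + 0.5·(-8) + 0.125·(-8) = -0.125; E[D] = 8.25. Not best-responding. ✗
Player 2 (type L), facing U: X gives 5, Y gives 13. Proposed X is not best — profitable deviation exists. ✗
Player 2 (type M), facing U: X gives -8, Y gives 10. Proposed Y is best. ✓
Player 2 (type H), facing U: X gives -4, Y gives 9. Proposed Y is best. ✓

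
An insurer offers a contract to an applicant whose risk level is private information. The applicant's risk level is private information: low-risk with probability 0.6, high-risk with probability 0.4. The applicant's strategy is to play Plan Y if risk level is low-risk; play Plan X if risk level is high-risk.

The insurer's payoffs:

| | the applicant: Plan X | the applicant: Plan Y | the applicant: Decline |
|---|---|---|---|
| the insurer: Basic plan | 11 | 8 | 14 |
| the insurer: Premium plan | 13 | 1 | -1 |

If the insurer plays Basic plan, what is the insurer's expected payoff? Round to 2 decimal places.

9.20

E[Basic plan] = 0.6·8 + 0.4·11 = 4.8 + 4.4 = 9.2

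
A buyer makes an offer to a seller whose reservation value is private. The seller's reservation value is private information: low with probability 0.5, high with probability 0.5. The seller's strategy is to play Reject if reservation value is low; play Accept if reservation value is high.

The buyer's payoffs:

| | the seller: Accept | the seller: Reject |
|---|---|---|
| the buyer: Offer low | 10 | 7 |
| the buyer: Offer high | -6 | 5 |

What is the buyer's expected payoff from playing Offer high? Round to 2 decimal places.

E[Offer high] = 0.5·5 + 0.5·(-6) = 2.5 + (-3) = -0.5

-0.50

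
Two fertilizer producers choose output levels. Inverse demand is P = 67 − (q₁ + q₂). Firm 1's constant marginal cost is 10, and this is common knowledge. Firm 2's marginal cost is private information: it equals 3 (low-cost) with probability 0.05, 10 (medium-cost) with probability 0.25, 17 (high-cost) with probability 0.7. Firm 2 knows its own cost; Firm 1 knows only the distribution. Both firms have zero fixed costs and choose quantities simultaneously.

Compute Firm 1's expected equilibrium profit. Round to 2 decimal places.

420.93

Firm 2 with cost c maximizes (67 − (q₁+q₂) − c)·q₂, giving q₂(c) = (67 − c − q₁)/2.
E[c₂] = 0.05·3 + 0.25·10 + 0.7·17 = 14.55
Firm 1's FOC against E[q₂] yields q₁ = (67 − 2·10 + E[c₂])/3 = (67 − 20 + 14.55)/3 = 20.5167.
E[P] = 67 − (q₁ + E[q₂]) = 30.5167; Firm 1's expected profit = (E[P] − 10)·q₁ = (30.5167 − 10)·20.5167 = 420.934.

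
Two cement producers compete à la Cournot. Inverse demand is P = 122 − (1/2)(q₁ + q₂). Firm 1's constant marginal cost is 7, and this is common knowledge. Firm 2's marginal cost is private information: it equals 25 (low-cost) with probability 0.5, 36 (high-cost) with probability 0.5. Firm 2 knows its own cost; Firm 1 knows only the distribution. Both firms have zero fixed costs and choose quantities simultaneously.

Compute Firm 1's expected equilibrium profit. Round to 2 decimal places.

Type-c best response for Firm 2: q₂(c) = (122 − c) − q₁/2.
Firm 1 maximizes expected profit; its first-order condition is 122 − q₁ − (1/2)E[q₂] − 7 = 0.
Substituting E[q₂] and solving: E[c₂] = 30.5, so q₁ = (122 − 2·7 + 30.5)/(3/2) = 92.3333.
E[P] = 122 − (1/2)·(q₁ + E[q₂]) = 53.1667; Firm 1's expected profit = (E[P] − 7)·q₁ = (53.1667 − 7)·92.3333 = 4262.72.

4262.72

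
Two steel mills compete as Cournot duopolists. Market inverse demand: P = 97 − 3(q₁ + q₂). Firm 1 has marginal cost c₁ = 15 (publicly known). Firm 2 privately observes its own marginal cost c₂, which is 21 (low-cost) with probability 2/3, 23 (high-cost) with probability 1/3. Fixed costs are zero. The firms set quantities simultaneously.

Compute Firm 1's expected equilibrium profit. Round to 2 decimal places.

Firm 2 with cost c maximizes (97 − 3(q₁+q₂) − c)·q₂, giving q₂(c) = (97 − c − 3q₁)/6.
E[c₂] = 2/3·21 + 1/3·23 = 21.6667
Firm 1's FOC against E[q₂] yields q₁ = (97 − 2·15 + E[c₂])/9 = (97 − 30 + 21.6667)/9 = 9.85185.
E[P] = 97 − 3·(q₁ + E[q₂]) = 44.5556; Firm 1's expected profit = (E[P] − 15)·q₁ = (44.5556 − 15)·9.85185 = 291.177.

291.18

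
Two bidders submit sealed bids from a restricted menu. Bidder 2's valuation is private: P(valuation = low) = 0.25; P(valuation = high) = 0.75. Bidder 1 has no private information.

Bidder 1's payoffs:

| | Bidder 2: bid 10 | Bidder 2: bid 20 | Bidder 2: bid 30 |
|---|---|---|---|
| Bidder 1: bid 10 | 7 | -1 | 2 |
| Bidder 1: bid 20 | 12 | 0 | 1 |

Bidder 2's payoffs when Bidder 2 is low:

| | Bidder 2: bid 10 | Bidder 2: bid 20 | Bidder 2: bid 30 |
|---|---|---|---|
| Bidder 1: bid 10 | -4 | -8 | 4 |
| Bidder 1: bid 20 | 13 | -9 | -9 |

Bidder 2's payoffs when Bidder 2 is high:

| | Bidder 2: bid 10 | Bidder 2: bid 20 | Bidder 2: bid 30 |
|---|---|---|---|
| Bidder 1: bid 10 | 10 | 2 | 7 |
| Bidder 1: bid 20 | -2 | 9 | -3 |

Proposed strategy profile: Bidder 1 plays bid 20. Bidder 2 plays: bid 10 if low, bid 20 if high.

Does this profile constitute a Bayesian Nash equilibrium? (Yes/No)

Yes

Bidder 1 plays bid 20: E[bid 20] = 0.25·(12) + 0.75·(0) = 3; E[bid 10] = 1. Best-responding. ✓
Bidder 2 (valuation low), facing bid 20: bid 10 gives 13, bid 20 gives -9, bid 30 gives -9. Proposed bid 10 is best. ✓
Bidder 2 (valuation high), facing bid 20: bid 10 gives -2, bid 20 gives 9, bid 30 gives -3. Proposed bid 20 is best. ✓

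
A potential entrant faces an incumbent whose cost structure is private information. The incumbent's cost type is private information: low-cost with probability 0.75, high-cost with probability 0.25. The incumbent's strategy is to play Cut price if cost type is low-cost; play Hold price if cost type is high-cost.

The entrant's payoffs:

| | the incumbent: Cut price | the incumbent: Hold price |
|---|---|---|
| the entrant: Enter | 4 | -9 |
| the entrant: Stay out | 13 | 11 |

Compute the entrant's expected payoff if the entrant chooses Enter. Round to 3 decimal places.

0.750

E[Enter] = 0.75·4 + 0.25·(-9) = 3 + (-2.25) = 0.75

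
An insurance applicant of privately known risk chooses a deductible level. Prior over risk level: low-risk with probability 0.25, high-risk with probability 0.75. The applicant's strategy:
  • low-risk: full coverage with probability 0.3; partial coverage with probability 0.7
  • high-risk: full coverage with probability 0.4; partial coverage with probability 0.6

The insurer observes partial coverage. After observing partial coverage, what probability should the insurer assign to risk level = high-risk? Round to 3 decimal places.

Apply Bayes' rule using the sender's strategy as the likelihood.
P(partial coverage) = 0.25·0.7 + 0.75·0.6 = 0.625
P(high-risk | partial coverage) = (0.75·0.6) / 0.625 = 0.45 / 0.625 = 0.72

0.720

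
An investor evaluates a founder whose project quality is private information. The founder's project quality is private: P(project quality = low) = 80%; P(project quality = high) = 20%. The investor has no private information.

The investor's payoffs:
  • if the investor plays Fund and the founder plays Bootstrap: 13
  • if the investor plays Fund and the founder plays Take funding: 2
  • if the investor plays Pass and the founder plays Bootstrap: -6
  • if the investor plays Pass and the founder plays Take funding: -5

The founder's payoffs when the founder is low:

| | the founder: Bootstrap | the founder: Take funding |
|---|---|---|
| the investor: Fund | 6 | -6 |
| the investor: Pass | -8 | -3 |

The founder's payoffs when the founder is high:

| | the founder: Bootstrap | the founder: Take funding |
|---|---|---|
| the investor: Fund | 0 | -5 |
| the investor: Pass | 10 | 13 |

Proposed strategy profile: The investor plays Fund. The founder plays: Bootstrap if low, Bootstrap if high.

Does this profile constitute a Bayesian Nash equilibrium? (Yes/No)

Yes

The investor plays Fund: E[Fund] = 0.8·(13) + 0.2·(13) = 13; E[Pass] = -6. Best-responding. ✓
The founder (project quality low), facing Fund: Bootstrap gives 6, Take funding gives -6. Proposed Bootstrap is best. ✓
The founder (project quality high), facing Fund: Bootstrap gives 0, Take funding gives -5. Proposed Bootstrap is best. ✓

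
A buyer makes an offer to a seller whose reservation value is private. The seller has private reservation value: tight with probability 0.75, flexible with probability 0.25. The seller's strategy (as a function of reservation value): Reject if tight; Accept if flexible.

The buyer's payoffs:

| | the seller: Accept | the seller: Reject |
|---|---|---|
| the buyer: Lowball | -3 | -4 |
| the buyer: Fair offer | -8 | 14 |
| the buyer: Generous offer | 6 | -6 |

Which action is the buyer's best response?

Fair offer

Compute the buyer's expected payoff for each action, taking the expectation over the seller's type.
E[Lowball] = 0.75·(-4) + 0.25·(-3) = -3.75
E[Fair offer] = 0.75·(14) + 0.25·(-8) = 8.5
E[Generous offer] = 0.75·(-6) + 0.25·(6) = -3
Best response: Fair offer (8.5 is the largest).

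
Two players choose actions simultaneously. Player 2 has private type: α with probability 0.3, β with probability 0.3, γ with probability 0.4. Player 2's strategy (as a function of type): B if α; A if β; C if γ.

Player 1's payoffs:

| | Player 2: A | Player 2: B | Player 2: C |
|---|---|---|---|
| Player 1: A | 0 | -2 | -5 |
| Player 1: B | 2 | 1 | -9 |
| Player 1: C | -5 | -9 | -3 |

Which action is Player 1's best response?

A

E[A] = 0.3·(-2) + 0.3·(0) + 0.4·(-5) = -2.6
E[B] = 0.3·(1) + 0.3·(2) + 0.4·(-9) = -2.7
E[C] = 0.3·(-9) + 0.3·(-5) + 0.4·(-3) = -5.4
Best response: A (-2.6 is the largest).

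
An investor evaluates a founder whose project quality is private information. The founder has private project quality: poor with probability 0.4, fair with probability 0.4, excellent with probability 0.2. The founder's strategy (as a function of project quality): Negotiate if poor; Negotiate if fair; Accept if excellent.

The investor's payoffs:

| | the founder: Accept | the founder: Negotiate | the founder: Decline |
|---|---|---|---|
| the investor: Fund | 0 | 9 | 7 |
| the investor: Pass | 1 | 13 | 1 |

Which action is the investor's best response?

Pass

E[Fund] = 0.4·(9) + 0.4·(9) + 0.2·(0) = 7.2
E[Pass] = 0.4·(13) + 0.4·(13) + 0.2·(1) = 10.6
Best response: Pass (10.6 is the largest).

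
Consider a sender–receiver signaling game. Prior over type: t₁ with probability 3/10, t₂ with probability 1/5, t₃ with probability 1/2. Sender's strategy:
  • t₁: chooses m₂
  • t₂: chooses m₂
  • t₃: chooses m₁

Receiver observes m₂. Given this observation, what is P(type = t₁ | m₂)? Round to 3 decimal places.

0.600

P(m₂) = (3/10)·1 + (1/5)·1 + (1/2)·0 = 1/2
P(t₁ | m₂) = ((3/10)·1) / (1/2) = (3/10) / (1/2) = 3/5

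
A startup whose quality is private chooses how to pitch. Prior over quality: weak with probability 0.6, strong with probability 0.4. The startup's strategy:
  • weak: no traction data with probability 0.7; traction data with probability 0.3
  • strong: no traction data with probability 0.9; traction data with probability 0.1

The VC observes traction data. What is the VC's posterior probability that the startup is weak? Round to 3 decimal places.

0.818

Apply Bayes' rule using the sender's strategy as the likelihood.
P(traction data) = 0.6·0.3 + 0.4·0.1 = 0.22
P(weak | traction data) = (0.6·0.3) / 0.22 = 0.18 / 0.22 = 0.818182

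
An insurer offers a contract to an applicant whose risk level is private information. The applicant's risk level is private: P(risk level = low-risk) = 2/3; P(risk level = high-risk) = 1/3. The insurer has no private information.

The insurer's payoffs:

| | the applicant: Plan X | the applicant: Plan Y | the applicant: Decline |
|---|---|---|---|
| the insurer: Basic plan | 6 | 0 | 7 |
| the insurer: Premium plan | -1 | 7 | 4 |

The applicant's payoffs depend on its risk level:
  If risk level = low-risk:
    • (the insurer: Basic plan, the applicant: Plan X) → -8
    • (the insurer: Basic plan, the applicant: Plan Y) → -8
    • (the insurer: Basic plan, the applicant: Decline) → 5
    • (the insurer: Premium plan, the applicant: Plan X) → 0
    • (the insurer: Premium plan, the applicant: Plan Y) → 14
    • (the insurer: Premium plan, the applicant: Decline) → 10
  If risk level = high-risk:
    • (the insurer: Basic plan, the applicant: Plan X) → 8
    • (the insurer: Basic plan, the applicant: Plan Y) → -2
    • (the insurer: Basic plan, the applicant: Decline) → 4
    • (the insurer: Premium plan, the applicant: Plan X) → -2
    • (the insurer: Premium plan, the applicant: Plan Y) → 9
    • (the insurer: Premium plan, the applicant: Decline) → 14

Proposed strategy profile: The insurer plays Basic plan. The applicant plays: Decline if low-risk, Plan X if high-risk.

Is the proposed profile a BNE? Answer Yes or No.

The insurer plays Basic plan: E[Basic plan] = 2/3·(7) + 1/3·(6) = 20/3; E[Premium plan] = 7/3. Best-responding. ✓
The applicant (risk level low-risk), facing Basic plan: Plan X gives -8, Plan Y gives -8, Decline gives 5. Proposed Decline is best. ✓
The applicant (risk level high-risk), facing Basic plan: Plan X gives 8, Plan Y gives -2, Decline gives 4. Proposed Plan X is best. ✓

Yes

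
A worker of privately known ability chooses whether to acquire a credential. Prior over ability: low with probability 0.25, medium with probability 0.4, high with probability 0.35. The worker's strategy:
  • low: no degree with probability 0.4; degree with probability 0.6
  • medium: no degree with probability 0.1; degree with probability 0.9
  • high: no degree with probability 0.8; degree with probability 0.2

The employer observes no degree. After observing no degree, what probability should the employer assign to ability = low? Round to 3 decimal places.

Apply Bayes' rule using the sender's strategy as the likelihood.
P(no degree) = 0.25·0.4 + 0.4·0.1 + 0.35·0.8 = 0.42
P(low | no degree) = (0.25·0.4) / 0.42 = 0.1 / 0.42 = 0.238095

0.238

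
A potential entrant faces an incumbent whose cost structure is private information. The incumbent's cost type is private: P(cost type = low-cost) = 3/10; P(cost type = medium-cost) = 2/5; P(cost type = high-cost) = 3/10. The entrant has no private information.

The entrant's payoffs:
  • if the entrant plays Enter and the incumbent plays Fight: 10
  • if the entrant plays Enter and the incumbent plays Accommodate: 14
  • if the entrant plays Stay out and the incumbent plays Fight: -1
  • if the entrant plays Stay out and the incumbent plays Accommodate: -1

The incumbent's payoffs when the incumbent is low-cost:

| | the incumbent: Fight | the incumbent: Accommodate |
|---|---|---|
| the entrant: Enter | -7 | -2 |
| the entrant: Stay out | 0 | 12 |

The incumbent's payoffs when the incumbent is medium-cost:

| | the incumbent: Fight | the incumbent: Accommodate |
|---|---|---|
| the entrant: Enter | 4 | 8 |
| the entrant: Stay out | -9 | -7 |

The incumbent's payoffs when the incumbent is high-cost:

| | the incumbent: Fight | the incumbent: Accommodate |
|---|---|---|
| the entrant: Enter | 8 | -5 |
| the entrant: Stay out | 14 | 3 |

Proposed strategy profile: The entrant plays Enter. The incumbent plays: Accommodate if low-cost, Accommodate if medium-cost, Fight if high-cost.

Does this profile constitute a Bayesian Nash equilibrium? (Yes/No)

A profile is a BNE iff every type of every player is best-responding given beliefs about the other side.
The entrant plays Enter: E[Enter] = 3/10·(14) + 2/5·(14) + 3/10·(10) = 64/5; E[Stay out] = -1. Best-responding. ✓
The incumbent (cost type low-cost), facing Enter: Fight gives -7, Accommodate gives -2. Proposed Accommodate is best. ✓
The incumbent (cost type medium-cost), facing Enter: Fight gives 4, Accommodate gives 8. Proposed Accommodate is best. ✓
The incumbent (cost type high-cost), facing Enter: Fight gives 8, Accommodate gives -5. Proposed Fight is best. ✓

Yes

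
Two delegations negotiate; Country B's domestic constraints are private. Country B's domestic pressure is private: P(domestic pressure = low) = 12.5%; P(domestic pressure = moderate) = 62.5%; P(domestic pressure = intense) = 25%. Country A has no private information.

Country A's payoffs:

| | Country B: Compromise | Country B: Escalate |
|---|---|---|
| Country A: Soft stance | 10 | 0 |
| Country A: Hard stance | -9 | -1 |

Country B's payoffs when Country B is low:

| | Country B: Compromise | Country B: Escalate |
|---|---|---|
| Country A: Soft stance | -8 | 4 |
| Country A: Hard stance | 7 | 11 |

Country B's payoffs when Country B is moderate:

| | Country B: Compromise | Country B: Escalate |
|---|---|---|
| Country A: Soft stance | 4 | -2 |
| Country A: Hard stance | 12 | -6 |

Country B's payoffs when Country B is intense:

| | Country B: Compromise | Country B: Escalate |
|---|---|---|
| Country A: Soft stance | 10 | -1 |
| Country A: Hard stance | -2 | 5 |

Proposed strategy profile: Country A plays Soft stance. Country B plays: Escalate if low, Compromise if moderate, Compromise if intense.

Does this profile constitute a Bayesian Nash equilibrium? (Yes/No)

Yes

A profile is a BNE iff every type of every player is best-responding given beliefs about the other side.
Country A plays Soft stance: E[Soft stance] = 0.125·(0) + 0.625·(10) + 0.25·(10) = 8.75; E[Hard stance] = -8. Best-responding. ✓
Country B (domestic pressure low), facing Soft stance: Compromise gives -8, Escalate gives 4. Proposed Escalate is best. ✓
Country B (domestic pressure moderate), facing Soft stance: Compromise gives 4, Escalate gives -2. Proposed Compromise is best. ✓
Country B (domestic pressure intense), facing Soft stance: Compromise gives 10, Escalate gives -1. Proposed Compromise is best. ✓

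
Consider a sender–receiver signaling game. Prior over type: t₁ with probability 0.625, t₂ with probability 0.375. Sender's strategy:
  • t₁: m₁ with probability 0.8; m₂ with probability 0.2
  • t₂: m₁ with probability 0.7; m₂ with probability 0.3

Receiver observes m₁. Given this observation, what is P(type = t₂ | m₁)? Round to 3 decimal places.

P(m₁) = 0.625·0.8 + 0.375·0.7 = 0.7625
P(t₂ | m₁) = (0.375·0.7) / 0.7625 = 0.2625 / 0.7625 = 0.344262

0.344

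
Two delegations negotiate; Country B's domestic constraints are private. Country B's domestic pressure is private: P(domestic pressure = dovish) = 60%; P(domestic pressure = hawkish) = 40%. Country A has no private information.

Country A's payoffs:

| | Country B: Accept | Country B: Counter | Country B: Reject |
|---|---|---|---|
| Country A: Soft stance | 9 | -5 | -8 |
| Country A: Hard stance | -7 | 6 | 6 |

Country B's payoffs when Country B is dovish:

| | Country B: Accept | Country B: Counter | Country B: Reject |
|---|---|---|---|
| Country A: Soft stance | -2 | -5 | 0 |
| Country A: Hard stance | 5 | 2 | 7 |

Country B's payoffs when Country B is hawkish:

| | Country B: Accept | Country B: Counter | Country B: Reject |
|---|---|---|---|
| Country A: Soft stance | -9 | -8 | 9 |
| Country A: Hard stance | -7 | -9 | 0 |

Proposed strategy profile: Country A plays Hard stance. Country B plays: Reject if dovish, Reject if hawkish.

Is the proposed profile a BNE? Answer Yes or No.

A profile is a BNE iff every type of every player is best-responding given beliefs about the other side.
Country A plays Hard stance: E[Hard stance] = 0.6·(6) + 0.4·(6) = 6; E[Soft stance] = -8. Best-responding. ✓
Country B (domestic pressure dovish), facing Hard stance: Accept gives 5, Counter gives 2, Reject gives 7. Proposed Reject is best. ✓
Country B (domestic pressure hawkish), facing Hard stance: Accept gives -7, Counter gives -9, Reject gives 0. Proposed Reject is best. ✓

Yes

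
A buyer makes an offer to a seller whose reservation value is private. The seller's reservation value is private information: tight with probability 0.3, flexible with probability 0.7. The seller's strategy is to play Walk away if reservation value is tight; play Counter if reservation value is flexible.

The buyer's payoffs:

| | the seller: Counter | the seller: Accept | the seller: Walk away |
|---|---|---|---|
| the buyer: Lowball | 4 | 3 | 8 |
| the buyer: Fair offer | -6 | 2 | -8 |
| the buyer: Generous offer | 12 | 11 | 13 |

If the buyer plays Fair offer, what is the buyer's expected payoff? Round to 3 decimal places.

-6.600

E[Fair offer] = 0.3·(-8) + 0.7·(-6) = (-2.4) + (-4.2) = -6.6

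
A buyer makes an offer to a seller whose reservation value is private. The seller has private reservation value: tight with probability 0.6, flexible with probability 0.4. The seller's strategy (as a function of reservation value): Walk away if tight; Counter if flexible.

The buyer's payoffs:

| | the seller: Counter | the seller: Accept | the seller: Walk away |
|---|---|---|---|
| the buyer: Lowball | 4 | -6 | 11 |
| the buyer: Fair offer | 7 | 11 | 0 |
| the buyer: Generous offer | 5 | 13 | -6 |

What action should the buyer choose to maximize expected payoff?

Compute the buyer's expected payoff for each action, taking the expectation over the seller's type.
E[Lowball] = 0.6·(11) + 0.4·(4) = 8.2
E[Fair offer] = 0.6·(0) + 0.4·(7) = 2.8
E[Generous offer] = 0.6·(-6) + 0.4·(5) = -1.6
Best response: Lowball (8.2 is the largest).

Lowball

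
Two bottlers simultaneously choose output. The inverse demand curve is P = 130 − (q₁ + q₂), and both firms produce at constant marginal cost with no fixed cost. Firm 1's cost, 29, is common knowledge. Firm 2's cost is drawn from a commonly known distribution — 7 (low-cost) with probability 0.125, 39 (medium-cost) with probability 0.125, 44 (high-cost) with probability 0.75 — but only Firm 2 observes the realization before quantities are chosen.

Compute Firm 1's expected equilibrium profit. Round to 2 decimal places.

Firm 2 with cost c maximizes (130 − (q₁+q₂) − c)·q₂, giving q₂(c) = (130 − c − q₁)/2.
E[c₂] = 0.125·7 + 0.125·39 + 0.75·44 = 38.75
Firm 1's FOC against E[q₂] yields q₁ = (130 − 2·29 + E[c₂])/3 = (130 − 58 + 38.75)/3 = 36.9167.
E[P] = 130 − (q₁ + E[q₂]) = 65.9167; Firm 1's expected profit = (E[P] − 29)·q₁ = (65.9167 − 29)·36.9167 = 1362.84.

1362.84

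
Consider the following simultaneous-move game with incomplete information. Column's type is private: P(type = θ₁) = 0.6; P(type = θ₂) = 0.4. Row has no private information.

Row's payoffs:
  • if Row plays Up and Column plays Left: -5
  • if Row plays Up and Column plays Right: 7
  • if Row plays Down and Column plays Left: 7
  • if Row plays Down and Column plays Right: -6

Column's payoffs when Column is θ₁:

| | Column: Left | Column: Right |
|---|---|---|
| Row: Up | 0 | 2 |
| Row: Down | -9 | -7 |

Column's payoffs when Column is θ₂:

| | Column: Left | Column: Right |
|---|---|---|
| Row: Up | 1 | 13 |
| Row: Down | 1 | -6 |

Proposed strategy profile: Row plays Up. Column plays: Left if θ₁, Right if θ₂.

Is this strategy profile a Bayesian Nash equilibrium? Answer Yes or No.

A profile is a BNE iff every type of every player is best-responding given beliefs about the other side.
Row plays Up: E[Up] = 0.6·(-5) + 0.4·(7) = -0.2; E[Down] = 1.8. Not best-responding. ✗
Column (type θ₁), facing Up: Left gives 0, Right gives 2. Proposed Left is not best — profitable deviation exists. ✗
Column (type θ₂), facing Up: Left gives 1, Right gives 13. Proposed Right is best. ✓

No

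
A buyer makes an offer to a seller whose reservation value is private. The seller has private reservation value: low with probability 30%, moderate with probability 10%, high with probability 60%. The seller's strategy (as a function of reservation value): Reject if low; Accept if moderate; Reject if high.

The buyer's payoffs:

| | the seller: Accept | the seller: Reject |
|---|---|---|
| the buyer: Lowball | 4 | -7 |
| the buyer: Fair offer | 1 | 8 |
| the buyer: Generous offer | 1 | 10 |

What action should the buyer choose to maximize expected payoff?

E[Lowball] = 0.3·(-7) + 0.1·(4) + 0.6·(-7) = -5.9
E[Fair offer] = 0.3·(8) + 0.1·(1) + 0.6·(8) = 7.3
E[Generous offer] = 0.3·(10) + 0.1·(1) + 0.6·(10) = 9.1
Best response: Generous offer (9.1 is the largest).

Generous offer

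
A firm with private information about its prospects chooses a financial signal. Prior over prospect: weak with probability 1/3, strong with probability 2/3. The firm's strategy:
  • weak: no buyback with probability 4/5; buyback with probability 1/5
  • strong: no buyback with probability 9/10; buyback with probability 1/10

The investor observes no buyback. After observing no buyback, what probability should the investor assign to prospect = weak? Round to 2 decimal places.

P(no buyback) = (1/3)·(4/5) + (2/3)·(9/10) = 13/15
P(weak | no buyback) = ((1/3)·(4/5)) / (13/15) = (4/15) / (13/15) = 4/13

0.31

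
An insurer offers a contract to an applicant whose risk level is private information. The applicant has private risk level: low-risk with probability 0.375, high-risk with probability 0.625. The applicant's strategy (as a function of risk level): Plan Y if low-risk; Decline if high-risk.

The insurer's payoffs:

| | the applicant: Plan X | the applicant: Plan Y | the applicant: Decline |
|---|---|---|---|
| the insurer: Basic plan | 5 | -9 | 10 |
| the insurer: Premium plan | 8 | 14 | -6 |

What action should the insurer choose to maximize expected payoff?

Basic plan

Compute the insurer's expected payoff for each action, taking the expectation over the applicant's type.
E[Basic plan] = 0.375·(-9) + 0.625·(10) = 2.875
E[Premium plan] = 0.375·(14) + 0.625·(-6) = 1.5
Best response: Basic plan (2.875 is the largest).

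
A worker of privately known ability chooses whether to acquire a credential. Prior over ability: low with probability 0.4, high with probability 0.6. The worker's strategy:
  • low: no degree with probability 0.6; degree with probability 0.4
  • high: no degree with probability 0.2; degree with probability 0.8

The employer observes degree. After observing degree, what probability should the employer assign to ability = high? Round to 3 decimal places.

0.750

P(degree) = 0.4·0.4 + 0.6·0.8 = 0.64
P(high | degree) = (0.6·0.8) / 0.64 = 0.48 / 0.64 = 0.75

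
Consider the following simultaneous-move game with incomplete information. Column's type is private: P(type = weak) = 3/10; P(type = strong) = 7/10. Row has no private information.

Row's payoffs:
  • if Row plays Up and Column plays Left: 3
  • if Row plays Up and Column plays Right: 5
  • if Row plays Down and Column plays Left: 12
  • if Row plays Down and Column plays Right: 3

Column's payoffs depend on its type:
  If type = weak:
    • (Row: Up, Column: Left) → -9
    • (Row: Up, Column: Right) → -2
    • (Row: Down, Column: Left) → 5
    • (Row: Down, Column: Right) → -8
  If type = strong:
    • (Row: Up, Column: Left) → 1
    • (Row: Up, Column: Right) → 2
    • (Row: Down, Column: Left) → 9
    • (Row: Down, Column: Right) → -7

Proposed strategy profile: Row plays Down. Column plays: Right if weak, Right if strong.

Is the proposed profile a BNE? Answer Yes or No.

Row plays Down: E[Down] = 3/10·(3) + 7/10·(3) = 3; E[Up] = 5. Not best-responding. ✗
Column (type weak), facing Down: Left gives 5, Right gives -8. Proposed Right is not best — profitable deviation exists. ✗
Column (type strong), facing Down: Left gives 9, Right gives -7. Proposed Right is not best — profitable deviation exists. ✗

No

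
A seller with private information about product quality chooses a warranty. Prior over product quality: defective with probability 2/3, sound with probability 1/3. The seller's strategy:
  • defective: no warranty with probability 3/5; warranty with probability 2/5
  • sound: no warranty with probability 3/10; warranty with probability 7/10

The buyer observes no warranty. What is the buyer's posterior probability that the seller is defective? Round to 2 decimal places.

P(no warranty) = (2/3)·(3/5) + (1/3)·(3/10) = 1/2
P(defective | no warranty) = ((2/3)·(3/5)) / (1/2) = (2/5) / (1/2) = 4/5

0.80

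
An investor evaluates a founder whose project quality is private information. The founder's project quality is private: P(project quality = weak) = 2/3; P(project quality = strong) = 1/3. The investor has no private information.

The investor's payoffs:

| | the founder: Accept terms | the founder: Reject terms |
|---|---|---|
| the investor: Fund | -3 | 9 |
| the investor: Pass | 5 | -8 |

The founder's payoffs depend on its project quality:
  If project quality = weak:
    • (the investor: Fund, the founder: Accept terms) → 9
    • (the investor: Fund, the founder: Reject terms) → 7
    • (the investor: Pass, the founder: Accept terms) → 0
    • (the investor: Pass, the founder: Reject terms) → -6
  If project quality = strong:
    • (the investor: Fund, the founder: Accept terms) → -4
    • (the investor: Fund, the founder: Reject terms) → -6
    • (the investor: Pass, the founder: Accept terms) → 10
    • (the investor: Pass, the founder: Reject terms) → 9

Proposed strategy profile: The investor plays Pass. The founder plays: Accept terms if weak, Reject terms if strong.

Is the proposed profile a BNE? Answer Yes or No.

The investor plays Pass: E[Pass] = 2/3·(5) + 1/3·(-8) = 2/3; E[Fund] = 1. Not best-responding. ✗
The founder (project quality weak), facing Pass: Accept terms gives 0, Reject terms gives -6. Proposed Accept terms is best. ✓
The founder (project quality strong), facing Pass: Accept terms gives 10, Reject terms gives 9. Proposed Reject terms is not best — profitable deviation exists. ✗

No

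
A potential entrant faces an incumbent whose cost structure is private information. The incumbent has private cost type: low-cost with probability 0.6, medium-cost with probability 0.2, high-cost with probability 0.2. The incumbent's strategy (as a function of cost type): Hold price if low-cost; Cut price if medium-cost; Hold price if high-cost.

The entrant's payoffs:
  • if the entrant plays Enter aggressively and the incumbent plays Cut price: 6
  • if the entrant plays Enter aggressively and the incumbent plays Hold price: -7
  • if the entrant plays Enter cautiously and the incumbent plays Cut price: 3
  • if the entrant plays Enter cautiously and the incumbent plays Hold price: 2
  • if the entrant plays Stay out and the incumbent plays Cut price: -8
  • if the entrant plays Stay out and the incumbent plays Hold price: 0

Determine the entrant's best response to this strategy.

Compute the entrant's expected payoff for each action, taking the expectation over the incumbent's type.
E[Enter aggressively] = 0.6·(-7) + 0.2·(6) + 0.2·(-7) = -4.4
E[Enter cautiously] = 0.6·(2) + 0.2·(3) + 0.2·(2) = 2.2
E[Stay out] = 0.6·(0) + 0.2·(-8) + 0.2·(0) = -1.6
Best response: Enter cautiously (2.2 is the largest).

Enter cautiously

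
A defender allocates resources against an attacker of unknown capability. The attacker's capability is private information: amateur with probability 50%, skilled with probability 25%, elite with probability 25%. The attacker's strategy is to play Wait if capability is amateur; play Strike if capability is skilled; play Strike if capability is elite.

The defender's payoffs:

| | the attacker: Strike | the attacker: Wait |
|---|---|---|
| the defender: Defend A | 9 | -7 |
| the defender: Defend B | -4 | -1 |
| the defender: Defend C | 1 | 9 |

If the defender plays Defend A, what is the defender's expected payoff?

E[Defend A] = 0.5·(-7) + 0.25·9 + 0.25·9 = (-3.5) + 2.25 + 2.25 = 1

1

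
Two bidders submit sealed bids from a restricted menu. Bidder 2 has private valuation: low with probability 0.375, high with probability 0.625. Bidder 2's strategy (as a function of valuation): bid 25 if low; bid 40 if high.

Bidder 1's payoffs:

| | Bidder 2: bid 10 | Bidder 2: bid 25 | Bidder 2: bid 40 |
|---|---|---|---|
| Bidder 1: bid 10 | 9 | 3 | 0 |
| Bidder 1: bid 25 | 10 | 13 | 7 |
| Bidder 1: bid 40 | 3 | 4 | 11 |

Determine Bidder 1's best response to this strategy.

E[bid 10] = 0.375·(3) + 0.625·(0) = 1.125
E[bid 25] = 0.375·(13) + 0.625·(7) = 9.25
E[bid 40] = 0.375·(4) + 0.625·(11) = 8.375
Best response: bid 25 (9.25 is the largest).

bid 25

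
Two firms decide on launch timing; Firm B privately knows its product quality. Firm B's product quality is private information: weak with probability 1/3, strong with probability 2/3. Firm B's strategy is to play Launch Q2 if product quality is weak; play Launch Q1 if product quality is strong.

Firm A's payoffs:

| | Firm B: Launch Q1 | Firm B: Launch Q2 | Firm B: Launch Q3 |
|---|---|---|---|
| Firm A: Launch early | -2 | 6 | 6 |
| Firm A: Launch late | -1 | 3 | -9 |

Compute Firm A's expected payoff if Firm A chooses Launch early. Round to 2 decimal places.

0.67

E[Launch early] = 1/3·6 + 2/3·(-2) = 2 + (-4/3) = 2/3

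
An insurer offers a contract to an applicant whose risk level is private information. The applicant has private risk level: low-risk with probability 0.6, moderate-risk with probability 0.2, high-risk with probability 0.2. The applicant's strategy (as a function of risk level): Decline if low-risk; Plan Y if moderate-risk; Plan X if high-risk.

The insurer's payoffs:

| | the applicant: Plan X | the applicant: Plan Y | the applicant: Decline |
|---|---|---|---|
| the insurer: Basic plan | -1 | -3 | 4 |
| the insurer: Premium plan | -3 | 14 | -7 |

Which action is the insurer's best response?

Basic plan

E[Basic plan] = 0.6·(4) + 0.2·(-3) + 0.2·(-1) = 1.6
E[Premium plan] = 0.6·(-7) + 0.2·(14) + 0.2·(-3) = -2
Best response: Basic plan (1.6 is the largest).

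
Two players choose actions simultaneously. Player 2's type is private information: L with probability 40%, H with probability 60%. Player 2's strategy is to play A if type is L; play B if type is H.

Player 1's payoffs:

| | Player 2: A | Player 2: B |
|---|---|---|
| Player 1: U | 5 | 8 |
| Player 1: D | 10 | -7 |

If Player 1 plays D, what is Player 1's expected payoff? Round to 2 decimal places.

-0.20

E[D] = 0.4·10 + 0.6·(-7) = 4 + (-4.2) = -0.2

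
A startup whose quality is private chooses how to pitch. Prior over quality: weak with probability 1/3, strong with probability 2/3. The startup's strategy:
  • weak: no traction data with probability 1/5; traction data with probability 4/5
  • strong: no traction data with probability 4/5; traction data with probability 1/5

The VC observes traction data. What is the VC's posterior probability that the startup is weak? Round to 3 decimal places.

0.667

Apply Bayes' rule using the sender's strategy as the likelihood.
P(traction data) = (1/3)·(4/5) + (2/3)·(1/5) = 2/5
P(weak | traction data) = ((1/3)·(4/5)) / (2/5) = (4/15) / (2/5) = 2/3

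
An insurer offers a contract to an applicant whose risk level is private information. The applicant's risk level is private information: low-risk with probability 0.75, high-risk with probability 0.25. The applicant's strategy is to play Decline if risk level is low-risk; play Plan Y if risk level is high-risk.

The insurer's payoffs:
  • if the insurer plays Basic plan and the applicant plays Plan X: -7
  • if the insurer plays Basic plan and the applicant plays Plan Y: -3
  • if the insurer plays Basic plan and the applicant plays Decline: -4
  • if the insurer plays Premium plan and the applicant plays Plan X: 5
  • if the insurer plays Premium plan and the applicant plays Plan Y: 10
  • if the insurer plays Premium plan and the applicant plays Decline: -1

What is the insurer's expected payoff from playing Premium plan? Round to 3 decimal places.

1.750

E[Premium plan] = 0.75·(-1) + 0.25·10 = (-0.75) + 2.5 = 1.75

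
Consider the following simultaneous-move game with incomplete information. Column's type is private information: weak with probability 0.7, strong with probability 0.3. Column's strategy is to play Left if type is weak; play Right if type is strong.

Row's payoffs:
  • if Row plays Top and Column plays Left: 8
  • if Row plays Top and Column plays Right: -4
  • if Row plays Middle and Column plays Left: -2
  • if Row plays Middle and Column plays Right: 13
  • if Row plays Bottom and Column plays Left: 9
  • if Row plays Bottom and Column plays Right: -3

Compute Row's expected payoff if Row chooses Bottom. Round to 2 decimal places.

Take the expectation over Column's type, weighting each type's action by its prior probability.
E[Bottom] = 0.7·9 + 0.3·(-3) = 6.3 + (-0.9) = 5.4

5.40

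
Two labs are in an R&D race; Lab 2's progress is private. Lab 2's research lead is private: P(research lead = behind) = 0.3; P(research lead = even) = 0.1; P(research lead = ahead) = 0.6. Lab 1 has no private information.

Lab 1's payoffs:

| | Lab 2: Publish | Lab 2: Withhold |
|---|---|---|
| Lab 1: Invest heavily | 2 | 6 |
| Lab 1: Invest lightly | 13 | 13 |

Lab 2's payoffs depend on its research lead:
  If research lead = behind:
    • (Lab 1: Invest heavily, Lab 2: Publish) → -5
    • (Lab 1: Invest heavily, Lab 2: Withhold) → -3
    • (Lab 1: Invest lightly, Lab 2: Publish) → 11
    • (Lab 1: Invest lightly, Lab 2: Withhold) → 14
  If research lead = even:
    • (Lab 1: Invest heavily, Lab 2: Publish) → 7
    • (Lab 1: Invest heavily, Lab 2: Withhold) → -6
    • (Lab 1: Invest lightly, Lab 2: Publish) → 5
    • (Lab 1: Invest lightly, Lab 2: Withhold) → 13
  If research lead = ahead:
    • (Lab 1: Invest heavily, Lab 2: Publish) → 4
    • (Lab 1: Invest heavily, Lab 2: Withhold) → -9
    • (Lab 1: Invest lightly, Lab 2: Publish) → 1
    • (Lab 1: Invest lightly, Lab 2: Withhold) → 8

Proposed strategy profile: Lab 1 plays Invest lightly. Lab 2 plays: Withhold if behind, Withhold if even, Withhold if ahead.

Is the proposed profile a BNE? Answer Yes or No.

Lab 1 plays Invest lightly: E[Invest lightly] = 0.3·(13) + 0.1·(13) + 0.6·(13) = 13; E[Invest heavily] = 6. Best-responding. ✓
Lab 2 (research lead behind), facing Invest lightly: Publish gives 11, Withhold gives 14. Proposed Withhold is best. ✓
Lab 2 (research lead even), facing Invest lightly: Publish gives 5, Withhold gives 13. Proposed Withhold is best. ✓
Lab 2 (research lead ahead), facing Invest lightly: Publish gives 1, Withhold gives 8. Proposed Withhold is best. ✓

Yes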